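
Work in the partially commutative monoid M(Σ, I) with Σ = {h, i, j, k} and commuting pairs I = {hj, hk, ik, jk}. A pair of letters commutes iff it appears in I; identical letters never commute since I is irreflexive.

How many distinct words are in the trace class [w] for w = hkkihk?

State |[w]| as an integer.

20

#0=h has no predecessor
#1=k has no predecessor
#2=k depends on [1:k]
#3=i depends on [0:h]
#4=h depends on [3:i]
#5=k depends on [2:k]
sources: [0:h, 1:k]
N(rest) = Σ N(rest − s) over sources s of rest; N(one piece) = 1:
  size 1 → [4]=1  [5]=1
  size 2 → [2,5]=1  [3,4]=1  [4,5]=2
  size 3 → [0,3,4]=1  [1,2,5]=1  [2,4,5]=3  [3,4,5]=3
  size 4 → [0,3,4,5]=4  [1,2,4,5]=4  [2,3,4,5]=6
  first=0(h) contributes 10
  first=1(k) contributes 10
|[w]| = 20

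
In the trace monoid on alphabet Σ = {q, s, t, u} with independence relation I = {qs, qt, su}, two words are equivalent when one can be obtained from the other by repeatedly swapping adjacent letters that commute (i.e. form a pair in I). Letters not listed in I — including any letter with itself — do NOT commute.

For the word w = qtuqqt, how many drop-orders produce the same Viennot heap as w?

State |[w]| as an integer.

6

#0=q has no predecessor
#1=t has no predecessor
#2=u depends on [0:q, 1:t]
#3=q depends on [2:u]
#4=q depends on [3:q]
#5=t depends on [2:u]
sources: [0:q, 1:t]
N(rest) = Σ N(rest − s) over sources s of rest; N(one piece) = 1:
  size 1 → [4]=1  [5]=1
  size 2 → [3,4]=1  [4,5]=2
  size 3 → [3,4,5]=3
  size 4 → [2,3,4,5]=3
  first=0(q) contributes 3
  first=1(t) contributes 3
|[w]| = 6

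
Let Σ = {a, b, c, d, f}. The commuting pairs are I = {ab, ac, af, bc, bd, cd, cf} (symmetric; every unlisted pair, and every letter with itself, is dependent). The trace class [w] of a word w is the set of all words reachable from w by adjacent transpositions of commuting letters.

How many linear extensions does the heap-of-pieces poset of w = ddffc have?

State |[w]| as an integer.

drop 0:d onto floor
drop 1:d onto {0:d}
drop 2:f onto {1:d}
drop 3:f onto {2:f}
drop 4:c onto floor
ground layer = {0:d, 4:c}
drop-orders for the pieces not yet dropped (sum over which currently-grounded one goes next):
  1 to go: {3} 1  {4} 1
  2 to go: {2,3} 1  {3,4} 2
  3 to go: {1,2,3} 1  {2,3,4} 3
  if 0:d drops first: 4 orders
  if 4:c drops first: 1 orders
heap linearizations: 5

5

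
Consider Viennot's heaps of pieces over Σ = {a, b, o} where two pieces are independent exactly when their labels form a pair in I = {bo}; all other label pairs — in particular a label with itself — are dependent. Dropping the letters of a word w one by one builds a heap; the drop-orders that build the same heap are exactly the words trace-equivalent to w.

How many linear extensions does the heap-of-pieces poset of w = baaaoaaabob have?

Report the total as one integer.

3

0(b) covers ∅
1(a) covers 0:b
2(a) covers 1:a
3(a) covers 2:a
4(o) covers 3:a
5(a) covers 4:o
6(a) covers 5:a
7(a) covers 6:a
8(b) covers 7:a
9(o) covers 7:a
10(b) covers 8:b
floor of heap: 0:b
completions by unplaced set U, small U first (add the entries for U minus each lowest piece of U):
  |U|=1: {9}:1  {10}:1
  |U|=2: {8,10}:1  {9,10}:2
  |U|=3: {8,9,10}:3
  |U|=4: {7,8,9,10}:3
  |U|=5: {6,7,8,9,10}:3
  |U|=6: {5,6,7,8,9,10}:3
  |U|=7: {4,5,6,7,8,9,10}:3
  |U|=8: {3,4,5,6,7,8,9,10}:3
  |U|=9: {2,3,4,5,6,7,8,9,10}:3
  start at 0(b): 3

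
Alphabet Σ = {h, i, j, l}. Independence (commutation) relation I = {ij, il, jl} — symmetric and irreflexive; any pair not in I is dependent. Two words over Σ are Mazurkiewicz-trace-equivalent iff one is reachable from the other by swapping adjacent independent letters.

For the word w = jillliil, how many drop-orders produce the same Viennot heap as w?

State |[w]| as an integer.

280

0(j) covers ∅
1(i) covers ∅
2(l) covers ∅
3(l) covers 2:l
4(l) covers 3:l
5(i) covers 1:i
6(i) covers 5:i
7(l) covers 4:l
floor of heap: 0:j, 1:i, 2:l
completions by unplaced set U, small U first (add the entries for U minus each lowest piece of U):
  |U|=1: {0}:1  {6}:1  {7}:1
  |U|=2: {0,6}:2  {0,7}:2  {4,7}:1  {5,6}:1  {6,7}:2
  |U|=3: {0,4,7}:3  {0,5,6}:3  {0,6,7}:6  {1,5,6}:1  {3,4,7}:1  {4,6,7}:3  {5,6,7}:3
  |U|=4: {0,1,5,6}:4  {0,3,4,7}:4  {0,4,6,7}:12  {0,5,6,7}:12  {1,5,6,7}:4  {2,3,4,7}:1  {3,4,6,7}:4  {4,5,6,7}:6
  |U|=5: {0,1,5,6,7}:20  {0,2,3,4,7}:5  {0,3,4,6,7}:20  {0,4,5,6,7}:30  {1,4,5,6,7}:10  {2,3,4,6,7}:5  {3,4,5,6,7}:10
  |U|=6: {0,1,4,5,6,7}:60  {0,2,3,4,6,7}:30  {0,3,4,5,6,7}:60  {1,3,4,5,6,7}:20  {2,3,4,5,6,7}:15
  start at 0(j): 35
  start at 1(i): 105
  start at 2(l): 140
sum over floor = 280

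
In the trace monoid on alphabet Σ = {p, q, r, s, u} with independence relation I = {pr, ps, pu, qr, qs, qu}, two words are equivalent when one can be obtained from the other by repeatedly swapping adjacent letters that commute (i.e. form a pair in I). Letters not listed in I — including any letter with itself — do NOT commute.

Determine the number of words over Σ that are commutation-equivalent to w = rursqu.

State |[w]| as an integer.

6

#0=r has no predecessor
#1=u depends on [0:r]
#2=r depends on [1:u]
#3=s depends on [2:r]
#4=q has no predecessor
#5=u depends on [3:s]
sources: [0:r, 4:q]
N(rest) = Σ N(rest − s) over sources s of rest; N(one piece) = 1:
  size 1 → [4]=1  [5]=1
  size 2 → [3,5]=1  [4,5]=2
  size 3 → [2,3,5]=1  [3,4,5]=3
  size 4 → [1,2,3,5]=1  [2,3,4,5]=4
  first=0(r) contributes 5
  first=4(q) contributes 1
|[w]| = 6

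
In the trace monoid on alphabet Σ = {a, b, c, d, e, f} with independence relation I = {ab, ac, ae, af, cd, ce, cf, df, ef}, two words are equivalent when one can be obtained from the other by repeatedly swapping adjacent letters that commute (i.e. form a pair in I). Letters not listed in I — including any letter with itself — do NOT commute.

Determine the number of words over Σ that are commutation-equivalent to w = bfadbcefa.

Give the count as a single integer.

piece 0:b — minimal
piece 1:f rests on {0:b}
piece 2:a — minimal
piece 3:d rests on {0:b, 2:a}
piece 4:b rests on {1:f, 3:d}
piece 5:c rests on {4:b}
piece 6:e rests on {4:b}
piece 7:f rests on {4:b}
piece 8:a rests on {3:d}
minimal pieces: {0:b, 2:a}
ways to finish when only these pieces remain (= sum over removing one remaining piece with nothing left below it):
  1 left: {5}→1  {6}→1  {7}→1  {8}→1
  2 left: {5,6}→2  {5,7}→2  {5,8}→2  {6,7}→2  {6,8}→2  {7,8}→2
  3 left: {5,6,7}→6  {5,6,8}→6  {5,7,8}→6  {6,7,8}→6
  4 left: {4,5,6,7}→6  {5,6,7,8}→24
  5 left: {1,4,5,6,7}→6  {4,5,6,7,8}→30
  6 left: {1,4,5,6,7,8}→36  {3,4,5,6,7,8}→30
  7 left: {1,3,4,5,6,7,8}→66  {2,3,4,5,6,7,8}→30
  placing 0:b first → 96 extensions
  placing 2:a first → 66 extensions
total linear extensions = 162

162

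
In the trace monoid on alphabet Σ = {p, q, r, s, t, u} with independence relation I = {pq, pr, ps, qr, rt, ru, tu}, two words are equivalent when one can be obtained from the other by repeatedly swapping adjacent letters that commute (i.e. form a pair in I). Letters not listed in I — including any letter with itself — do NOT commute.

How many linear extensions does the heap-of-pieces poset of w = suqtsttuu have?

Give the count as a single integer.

6

#0=s has no predecessor
#1=u depends on [0:s]
#2=q depends on [1:u]
#3=t depends on [2:q]
#4=s depends on [3:t]
#5=t depends on [4:s]
#6=t depends on [5:t]
#7=u depends on [4:s]
#8=u depends on [7:u]
sources: [0:s]
N(rest) = Σ N(rest − s) over sources s of rest; N(one piece) = 1:
  size 1 → [6]=1  [8]=1
  size 2 → [5,6]=1  [6,8]=2  [7,8]=1
  size 3 → [5,6,8]=3  [6,7,8]=3
  size 4 → [5,6,7,8]=6
  size 5 → [4,5,6,7,8]=6
  size 6 → [3,4,5,6,7,8]=6
  size 7 → [2,3,4,5,6,7,8]=6
  first=0(s) contributes 6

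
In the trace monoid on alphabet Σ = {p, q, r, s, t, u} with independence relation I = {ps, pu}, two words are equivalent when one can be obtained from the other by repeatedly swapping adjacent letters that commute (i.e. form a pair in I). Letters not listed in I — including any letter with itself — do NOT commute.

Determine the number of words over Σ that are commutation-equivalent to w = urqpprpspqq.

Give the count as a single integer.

drop 0:u onto floor
drop 1:r onto {0:u}
drop 2:q onto {1:r}
drop 3:p onto {2:q}
drop 4:p onto {3:p}
drop 5:r onto {4:p}
drop 6:p onto {5:r}
drop 7:s onto {5:r}
drop 8:p onto {6:p}
drop 9:q onto {7:s, 8:p}
drop 10:q onto {9:q}
ground layer = {0:u}
drop-orders for the pieces not yet dropped (sum over which currently-grounded one goes next):
  1 to go: {10} 1
  2 to go: {9,10} 1
  3 to go: {7,9,10} 1  {8,9,10} 1
  4 to go: {6,8,9,10} 1  {7,8,9,10} 2
  5 to go: {6,7,8,9,10} 3
  6 to go: {5,6,7,8,9,10} 3
  7 to go: {4,5,6,7,8,9,10} 3
  8 to go: {3,4,5,6,7,8,9,10} 3
  9 to go: {2,3,4,5,6,7,8,9,10} 3
  if 0:u drops first: 3 orders

3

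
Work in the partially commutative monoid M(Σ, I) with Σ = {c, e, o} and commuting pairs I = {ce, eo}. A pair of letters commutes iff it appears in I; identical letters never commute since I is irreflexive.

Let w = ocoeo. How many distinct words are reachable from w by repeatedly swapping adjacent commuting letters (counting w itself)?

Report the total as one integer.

5

#0=o has no predecessor
#1=c depends on [0:o]
#2=o depends on [1:c]
#3=e has no predecessor
#4=o depends on [2:o]
sources: [0:o, 3:e]
N(rest) = Σ N(rest − s) over sources s of rest; N(one piece) = 1:
  size 1 → [3]=1  [4]=1
  size 2 → [2,4]=1  [3,4]=2
  size 3 → [1,2,4]=1  [2,3,4]=3
  first=0(o) contributes 4
  first=3(e) contributes 1
|[w]| = 5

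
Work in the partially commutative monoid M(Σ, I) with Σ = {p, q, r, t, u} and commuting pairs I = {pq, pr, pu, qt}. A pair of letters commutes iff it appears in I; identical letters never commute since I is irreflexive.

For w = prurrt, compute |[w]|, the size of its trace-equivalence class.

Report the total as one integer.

0(p) covers ∅
1(r) covers ∅
2(u) covers 1:r
3(r) covers 2:u
4(r) covers 3:r
5(t) covers 0:p, 4:r
floor of heap: 0:p, 1:r
completions by unplaced set U, small U first (add the entries for U minus each lowest piece of U):
  |U|=1: {5}:1
  |U|=2: {0,5}:1  {4,5}:1
  |U|=3: {0,4,5}:2  {3,4,5}:1
  |U|=4: {0,3,4,5}:3  {2,3,4,5}:1
  start at 0(p): 1
  start at 1(r): 4
sum over floor = 5

5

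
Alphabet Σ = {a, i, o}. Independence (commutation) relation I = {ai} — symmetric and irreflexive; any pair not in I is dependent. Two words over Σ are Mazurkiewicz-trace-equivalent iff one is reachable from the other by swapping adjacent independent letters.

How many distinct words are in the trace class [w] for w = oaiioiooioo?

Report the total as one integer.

#0=o has no predecessor
#1=a depends on [0:o]
#2=i depends on [0:o]
#3=i depends on [2:i]
#4=o depends on [1:a, 3:i]
#5=i depends on [4:o]
#6=o depends on [5:i]
#7=o depends on [6:o]
#8=i depends on [7:o]
#9=o depends on [8:i]
#10=o depends on [9:o]
sources: [0:o]
N(rest) = Σ N(rest − s) over sources s of rest; N(one piece) = 1:
  size 1 → [10]=1
  size 2 → [9,10]=1
  size 3 → [8,9,10]=1
  size 4 → [7,8,9,10]=1
  size 5 → [6,7,8,9,10]=1
  size 6 → [5,6,7,8,9,10]=1
  size 7 → [4,5,6,7,8,9,10]=1
  size 8 → [1,4,5,6,7,8,9,10]=1  [3,4,5,6,7,8,9,10]=1
  size 9 → [1,3,4,5,6,7,8,9,10]=2  [2,3,4,5,6,7,8,9,10]=1
  first=0(o) contributes 3

3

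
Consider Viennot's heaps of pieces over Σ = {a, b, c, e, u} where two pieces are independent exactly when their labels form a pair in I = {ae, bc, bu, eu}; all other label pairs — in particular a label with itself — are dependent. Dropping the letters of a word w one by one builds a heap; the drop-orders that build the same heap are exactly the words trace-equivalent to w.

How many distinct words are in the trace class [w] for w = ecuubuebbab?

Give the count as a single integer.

55

piece 0:e — minimal
piece 1:c rests on {0:e}
piece 2:u rests on {1:c}
piece 3:u rests on {2:u}
piece 4:b rests on {0:e}
piece 5:u rests on {3:u}
piece 6:e rests on {1:c, 4:b}
piece 7:b rests on {6:e}
piece 8:b rests on {7:b}
piece 9:a rests on {5:u, 8:b}
piece 10:b rests on {9:a}
minimal pieces: {0:e}
ways to finish when only these pieces remain (= sum over removing one remaining piece with nothing left below it):
  1 left: {10}→1
  2 left: {9,10}→1
  3 left: {5,9,10}→1  {8,9,10}→1
  4 left: {3,5,9,10}→1  {5,8,9,10}→2  {7,8,9,10}→1
  5 left: {2,3,5,9,10}→1  {3,5,8,9,10}→3  {5,7,8,9,10}→3  {6,7,8,9,10}→1
  6 left: {2,3,5,8,9,10}→4  {3,5,7,8,9,10}→6  {4,6,7,8,9,10}→1  {5,6,7,8,9,10}→4
  7 left: {2,3,5,7,8,9,10}→10  {3,5,6,7,8,9,10}→10  {4,5,6,7,8,9,10}→5
  8 left: {2,3,5,6,7,8,9,10}→20  {3,4,5,6,7,8,9,10}→15
  9 left: {1,2,3,5,6,7,8,9,10}→20  {2,3,4,5,6,7,8,9,10}→35
  placing 0:e first → 55 extensions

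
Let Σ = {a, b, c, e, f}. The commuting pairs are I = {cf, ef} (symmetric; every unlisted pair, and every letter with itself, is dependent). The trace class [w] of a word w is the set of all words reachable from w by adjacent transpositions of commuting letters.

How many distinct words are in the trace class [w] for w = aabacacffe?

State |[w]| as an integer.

piece 0:a — minimal
piece 1:a rests on {0:a}
piece 2:b rests on {1:a}
piece 3:a rests on {2:b}
piece 4:c rests on {3:a}
piece 5:a rests on {4:c}
piece 6:c rests on {5:a}
piece 7:f rests on {5:a}
piece 8:f rests on {7:f}
piece 9:e rests on {6:c}
minimal pieces: {0:a}
ways to finish when only these pieces remain (= sum over removing one remaining piece with nothing left below it):
  1 left: {8}→1  {9}→1
  2 left: {6,9}→1  {7,8}→1  {8,9}→2
  3 left: {6,8,9}→3  {7,8,9}→3
  4 left: {6,7,8,9}→6
  5 left: {5,6,7,8,9}→6
  6 left: {4,5,6,7,8,9}→6
  7 left: {3,4,5,6,7,8,9}→6
  8 left: {2,3,4,5,6,7,8,9}→6
  placing 0:a first → 6 extensions

6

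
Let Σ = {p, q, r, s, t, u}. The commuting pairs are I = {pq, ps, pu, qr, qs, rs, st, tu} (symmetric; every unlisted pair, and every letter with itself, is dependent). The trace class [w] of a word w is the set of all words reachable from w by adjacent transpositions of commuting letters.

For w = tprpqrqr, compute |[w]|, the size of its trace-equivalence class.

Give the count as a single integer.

#0=t has no predecessor
#1=p depends on [0:t]
#2=r depends on [1:p]
#3=p depends on [2:r]
#4=q depends on [0:t]
#5=r depends on [3:p]
#6=q depends on [4:q]
#7=r depends on [5:r]
sources: [0:t]
N(rest) = Σ N(rest − s) over sources s of rest; N(one piece) = 1:
  size 1 → [6]=1  [7]=1
  size 2 → [4,6]=1  [5,7]=1  [6,7]=2
  size 3 → [3,5,7]=1  [4,6,7]=3  [5,6,7]=3
  size 4 → [2,3,5,7]=1  [3,5,6,7]=4  [4,5,6,7]=6
  size 5 → [1,2,3,5,7]=1  [2,3,5,6,7]=5  [3,4,5,6,7]=10
  size 6 → [1,2,3,5,6,7]=6  [2,3,4,5,6,7]=15
  first=0(t) contributes 21

21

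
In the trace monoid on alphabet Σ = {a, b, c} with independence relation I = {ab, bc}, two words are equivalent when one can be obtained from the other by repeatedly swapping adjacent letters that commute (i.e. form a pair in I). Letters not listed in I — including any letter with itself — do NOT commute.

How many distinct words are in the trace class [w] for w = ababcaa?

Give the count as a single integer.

#0=a has no predecessor
#1=b has no predecessor
#2=a depends on [0:a]
#3=b depends on [1:b]
#4=c depends on [2:a]
#5=a depends on [4:c]
#6=a depends on [5:a]
sources: [0:a, 1:b]
N(rest) = Σ N(rest − s) over sources s of rest; N(one piece) = 1:
  size 1 → [3]=1  [6]=1
  size 2 → [1,3]=1  [3,6]=2  [5,6]=1
  size 3 → [1,3,6]=3  [3,5,6]=3  [4,5,6]=1
  size 4 → [1,3,5,6]=6  [2,4,5,6]=1  [3,4,5,6]=4
  size 5 → [0,2,4,5,6]=1  [1,3,4,5,6]=10  [2,3,4,5,6]=5
  first=0(a) contributes 15
  first=1(b) contributes 6
|[w]| = 21

21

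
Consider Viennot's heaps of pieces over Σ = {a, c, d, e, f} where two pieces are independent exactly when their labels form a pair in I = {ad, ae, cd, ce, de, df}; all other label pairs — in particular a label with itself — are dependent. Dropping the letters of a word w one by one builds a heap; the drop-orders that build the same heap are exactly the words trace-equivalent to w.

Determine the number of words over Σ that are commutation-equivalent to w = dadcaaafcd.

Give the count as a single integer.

120

drop 0:d onto floor
drop 1:a onto floor
drop 2:d onto {0:d}
drop 3:c onto {1:a}
drop 4:a onto {3:c}
drop 5:a onto {4:a}
drop 6:a onto {5:a}
drop 7:f onto {6:a}
drop 8:c onto {7:f}
drop 9:d onto {2:d}
ground layer = {0:d, 1:a}
drop-orders for the pieces not yet dropped (sum over which currently-grounded one goes next):
  1 to go: {8} 1  {9} 1
  2 to go: {2,9} 1  {7,8} 1  {8,9} 2
  3 to go: {0,2,9} 1  {2,8,9} 3  {6,7,8} 1  {7,8,9} 3
  4 to go: {0,2,8,9} 4  {2,7,8,9} 6  {5,6,7,8} 1  {6,7,8,9} 4
  5 to go: {0,2,7,8,9} 10  {2,6,7,8,9} 10  {4,5,6,7,8} 1  {5,6,7,8,9} 5
  6 to go: {0,2,6,7,8,9} 20  {2,5,6,7,8,9} 15  {3,4,5,6,7,8} 1  {4,5,6,7,8,9} 6
  7 to go: {0,2,5,6,7,8,9} 35  {1,3,4,5,6,7,8} 1  {2,4,5,6,7,8,9} 21  {3,4,5,6,7,8,9} 7
  8 to go: {0,2,4,5,6,7,8,9} 56  {1,3,4,5,6,7,8,9} 8  {2,3,4,5,6,7,8,9} 28
  if 0:d drops first: 36 orders
  if 1:a drops first: 84 orders
heap linearizations: 120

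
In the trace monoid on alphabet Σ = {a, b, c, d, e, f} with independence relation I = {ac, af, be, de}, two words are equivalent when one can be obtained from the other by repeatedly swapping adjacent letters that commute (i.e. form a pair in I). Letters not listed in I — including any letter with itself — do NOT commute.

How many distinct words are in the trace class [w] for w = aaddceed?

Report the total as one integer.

piece 0:a — minimal
piece 1:a rests on {0:a}
piece 2:d rests on {1:a}
piece 3:d rests on {2:d}
piece 4:c rests on {3:d}
piece 5:e rests on {4:c}
piece 6:e rests on {5:e}
piece 7:d rests on {4:c}
minimal pieces: {0:a}
ways to finish when only these pieces remain (= sum over removing one remaining piece with nothing left below it):
  1 left: {6}→1  {7}→1
  2 left: {5,6}→1  {6,7}→2
  3 left: {5,6,7}→3
  4 left: {4,5,6,7}→3
  5 left: {3,4,5,6,7}→3
  6 left: {2,3,4,5,6,7}→3
  placing 0:a first → 3 extensions

3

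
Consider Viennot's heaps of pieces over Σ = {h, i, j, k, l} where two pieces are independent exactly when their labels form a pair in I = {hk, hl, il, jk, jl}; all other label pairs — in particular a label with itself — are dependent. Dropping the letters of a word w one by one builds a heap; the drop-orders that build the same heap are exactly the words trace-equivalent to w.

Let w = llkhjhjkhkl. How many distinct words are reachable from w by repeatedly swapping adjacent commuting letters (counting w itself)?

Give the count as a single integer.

462

#0=l has no predecessor
#1=l depends on [0:l]
#2=k depends on [1:l]
#3=h has no predecessor
#4=j depends on [3:h]
#5=h depends on [4:j]
#6=j depends on [5:h]
#7=k depends on [2:k]
#8=h depends on [6:j]
#9=k depends on [7:k]
#10=l depends on [9:k]
sources: [0:l, 3:h]
N(rest) = Σ N(rest − s) over sources s of rest; N(one piece) = 1:
  size 1 → [8]=1  [10]=1
  size 2 → [6,8]=1  [8,10]=2  [9,10]=1
  size 3 → [5,6,8]=1  [6,8,10]=3  [7,9,10]=1  [8,9,10]=3
  size 4 → [2,7,9,10]=1  [4,5,6,8]=1  [5,6,8,10]=4  [6,8,9,10]=6  [7,8,9,10]=4
  size 5 → [1,2,7,9,10]=1  [2,7,8,9,10]=5  [3,4,5,6,8]=1  [4,5,6,8,10]=5  [5,6,8,9,10]=10  [6,7,8,9,10]=10
  size 6 → [0,1,2,7,9,10]=1  [1,2,7,8,9,10]=6  [2,6,7,8,9,10]=15  [3,4,5,6,8,10]=6  [4,5,6,8,9,10]=15  [5,6,7,8,9,10]=20
  size 7 → [0,1,2,7,8,9,10]=7  [1,2,6,7,8,9,10]=21  [2,5,6,7,8,9,10]=35  [3,4,5,6,8,9,10]=21  [4,5,6,7,8,9,10]=35
  size 8 → [0,1,2,6,7,8,9,10]=28  [1,2,5,6,7,8,9,10]=56  [2,4,5,6,7,8,9,10]=70  [3,4,5,6,7,8,9,10]=56
  size 9 → [0,1,2,5,6,7,8,9,10]=84  [1,2,4,5,6,7,8,9,10]=126  [2,3,4,5,6,7,8,9,10]=126
  first=0(l) contributes 252
  first=3(h) contributes 210
|[w]| = 462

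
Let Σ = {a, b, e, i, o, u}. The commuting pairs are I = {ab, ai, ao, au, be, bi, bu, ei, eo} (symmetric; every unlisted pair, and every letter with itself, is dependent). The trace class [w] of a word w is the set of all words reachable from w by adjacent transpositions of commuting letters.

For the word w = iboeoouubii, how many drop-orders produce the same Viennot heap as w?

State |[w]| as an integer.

drop 0:i onto floor
drop 1:b onto floor
drop 2:o onto {0:i, 1:b}
drop 3:e onto floor
drop 4:o onto {2:o}
drop 5:o onto {4:o}
drop 6:u onto {3:e, 5:o}
drop 7:u onto {6:u}
drop 8:b onto {5:o}
drop 9:i onto {7:u}
drop 10:i onto {9:i}
ground layer = {0:i, 1:b, 3:e}
drop-orders for the pieces not yet dropped (sum over which currently-grounded one goes next):
  1 to go: {8} 1  {10} 1
  2 to go: {8,10} 2  {9,10} 1
  3 to go: {7,9,10} 1  {8,9,10} 3
  4 to go: {6,7,9,10} 1  {7,8,9,10} 4
  5 to go: {3,6,7,9,10} 1  {6,7,8,9,10} 5
  6 to go: {3,6,7,8,9,10} 6  {5,6,7,8,9,10} 5
  7 to go: {3,5,6,7,8,9,10} 11  {4,5,6,7,8,9,10} 5
  8 to go: {2,4,5,6,7,8,9,10} 5  {3,4,5,6,7,8,9,10} 16
  9 to go: {0,2,4,5,6,7,8,9,10} 5  {1,2,4,5,6,7,8,9,10} 5  {2,3,4,5,6,7,8,9,10} 21
  if 0:i drops first: 26 orders
  if 1:b drops first: 26 orders
  if 3:e drops first: 10 orders
heap linearizations: 62

62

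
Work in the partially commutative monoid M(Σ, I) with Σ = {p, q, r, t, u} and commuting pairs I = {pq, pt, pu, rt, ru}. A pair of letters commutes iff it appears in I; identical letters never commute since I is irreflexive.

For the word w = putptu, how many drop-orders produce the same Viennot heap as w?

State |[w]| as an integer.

15

0(p) covers ∅
1(u) covers ∅
2(t) covers 1:u
3(p) covers 0:p
4(t) covers 2:t
5(u) covers 4:t
floor of heap: 0:p, 1:u
completions by unplaced set U, small U first (add the entries for U minus each lowest piece of U):
  |U|=1: {3}:1  {5}:1
  |U|=2: {0,3}:1  {3,5}:2  {4,5}:1
  |U|=3: {0,3,5}:3  {2,4,5}:1  {3,4,5}:3
  |U|=4: {0,3,4,5}:6  {1,2,4,5}:1  {2,3,4,5}:4
  start at 0(p): 5
  start at 1(u): 10
sum over floor = 15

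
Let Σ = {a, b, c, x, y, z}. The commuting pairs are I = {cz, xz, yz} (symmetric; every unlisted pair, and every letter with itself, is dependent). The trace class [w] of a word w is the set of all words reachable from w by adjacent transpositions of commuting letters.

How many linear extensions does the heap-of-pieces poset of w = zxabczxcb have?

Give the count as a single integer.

8

0(z) covers ∅
1(x) covers ∅
2(a) covers 0:z, 1:x
3(b) covers 2:a
4(c) covers 3:b
5(z) covers 3:b
6(x) covers 4:c
7(c) covers 6:x
8(b) covers 5:z, 7:c
floor of heap: 0:z, 1:x
completions by unplaced set U, small U first (add the entries for U minus each lowest piece of U):
  |U|=1: {8}:1
  |U|=2: {5,8}:1  {7,8}:1
  |U|=3: {5,7,8}:2  {6,7,8}:1
  |U|=4: {4,6,7,8}:1  {5,6,7,8}:3
  |U|=5: {4,5,6,7,8}:4
  |U|=6: {3,4,5,6,7,8}:4
  |U|=7: {2,3,4,5,6,7,8}:4
  start at 0(z): 4
  start at 1(x): 4
sum over floor = 8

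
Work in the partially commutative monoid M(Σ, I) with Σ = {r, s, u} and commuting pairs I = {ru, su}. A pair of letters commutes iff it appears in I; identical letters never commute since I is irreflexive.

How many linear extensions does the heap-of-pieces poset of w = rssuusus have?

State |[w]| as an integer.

0(r) covers ∅
1(s) covers 0:r
2(s) covers 1:s
3(u) covers ∅
4(u) covers 3:u
5(s) covers 2:s
6(u) covers 4:u
7(s) covers 5:s
floor of heap: 0:r, 3:u
completions by unplaced set U, small U first (add the entries for U minus each lowest piece of U):
  |U|=1: {6}:1  {7}:1
  |U|=2: {4,6}:1  {5,7}:1  {6,7}:2
  |U|=3: {2,5,7}:1  {3,4,6}:1  {4,6,7}:3  {5,6,7}:3
  |U|=4: {1,2,5,7}:1  {2,5,6,7}:4  {3,4,6,7}:4  {4,5,6,7}:6
  |U|=5: {0,1,2,5,7}:1  {1,2,5,6,7}:5  {2,4,5,6,7}:10  {3,4,5,6,7}:10
  |U|=6: {0,1,2,5,6,7}:6  {1,2,4,5,6,7}:15  {2,3,4,5,6,7}:20
  start at 0(r): 35
  start at 3(u): 21
sum over floor = 56

56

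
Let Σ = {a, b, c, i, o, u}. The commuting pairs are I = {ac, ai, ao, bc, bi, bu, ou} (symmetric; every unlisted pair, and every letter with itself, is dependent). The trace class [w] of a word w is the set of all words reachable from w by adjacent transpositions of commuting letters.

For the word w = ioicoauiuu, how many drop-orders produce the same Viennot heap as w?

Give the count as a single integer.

11

drop 0:i onto floor
drop 1:o onto {0:i}
drop 2:i onto {1:o}
drop 3:c onto {2:i}
drop 4:o onto {3:c}
drop 5:a onto floor
drop 6:u onto {3:c, 5:a}
drop 7:i onto {4:o, 6:u}
drop 8:u onto {7:i}
drop 9:u onto {8:u}
ground layer = {0:i, 5:a}
drop-orders for the pieces not yet dropped (sum over which currently-grounded one goes next):
  1 to go: {9} 1
  2 to go: {8,9} 1
  3 to go: {7,8,9} 1
  4 to go: {4,7,8,9} 1  {6,7,8,9} 1
  5 to go: {4,6,7,8,9} 2  {5,6,7,8,9} 1
  6 to go: {3,4,6,7,8,9} 2  {4,5,6,7,8,9} 3
  7 to go: {2,3,4,6,7,8,9} 2  {3,4,5,6,7,8,9} 5
  8 to go: {1,2,3,4,6,7,8,9} 2  {2,3,4,5,6,7,8,9} 7
  if 0:i drops first: 9 orders
  if 5:a drops first: 2 orders
heap linearizations: 11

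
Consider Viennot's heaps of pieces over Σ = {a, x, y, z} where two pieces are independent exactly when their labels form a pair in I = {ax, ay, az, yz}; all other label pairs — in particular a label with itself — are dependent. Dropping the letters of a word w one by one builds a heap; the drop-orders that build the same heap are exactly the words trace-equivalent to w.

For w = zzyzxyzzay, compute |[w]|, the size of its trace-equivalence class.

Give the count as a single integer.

drop 0:z onto floor
drop 1:z onto {0:z}
drop 2:y onto floor
drop 3:z onto {1:z}
drop 4:x onto {2:y, 3:z}
drop 5:y onto {4:x}
drop 6:z onto {4:x}
drop 7:z onto {6:z}
drop 8:a onto floor
drop 9:y onto {5:y}
ground layer = {0:z, 2:y, 8:a}
drop-orders for the pieces not yet dropped (sum over which currently-grounded one goes next):
  1 to go: {7} 1  {8} 1  {9} 1
  2 to go: {5,9} 1  {6,7} 1  {7,8} 2  {7,9} 2  {8,9} 2
  3 to go: {5,7,9} 3  {5,8,9} 3  {6,7,8} 3  {6,7,9} 3  {7,8,9} 6
  4 to go: {5,6,7,9} 6  {5,7,8,9} 12  {6,7,8,9} 12
  5 to go: {4,5,6,7,9} 6  {5,6,7,8,9} 30
  6 to go: {2,4,5,6,7,9} 6  {3,4,5,6,7,9} 6  {4,5,6,7,8,9} 36
  7 to go: {1,3,4,5,6,7,9} 6  {2,3,4,5,6,7,9} 12  {2,4,5,6,7,8,9} 42  {3,4,5,6,7,8,9} 42
  8 to go: {0,1,3,4,5,6,7,9} 6  {1,2,3,4,5,6,7,9} 18  {1,3,4,5,6,7,8,9} 48  {2,3,4,5,6,7,8,9} 96
  if 0:z drops first: 162 orders
  if 2:y drops first: 54 orders
  if 8:a drops first: 24 orders
heap linearizations: 240

240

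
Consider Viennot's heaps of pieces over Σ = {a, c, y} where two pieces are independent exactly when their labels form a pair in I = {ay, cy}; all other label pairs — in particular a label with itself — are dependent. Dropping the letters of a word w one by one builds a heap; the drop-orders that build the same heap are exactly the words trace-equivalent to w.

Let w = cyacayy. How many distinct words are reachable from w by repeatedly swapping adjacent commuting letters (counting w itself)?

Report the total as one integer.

35

0(c) covers ∅
1(y) covers ∅
2(a) covers 0:c
3(c) covers 2:a
4(a) covers 3:c
5(y) covers 1:y
6(y) covers 5:y
floor of heap: 0:c, 1:y
completions by unplaced set U, small U first (add the entries for U minus each lowest piece of U):
  |U|=1: {4}:1  {6}:1
  |U|=2: {3,4}:1  {4,6}:2  {5,6}:1
  |U|=3: {1,5,6}:1  {2,3,4}:1  {3,4,6}:3  {4,5,6}:3
  |U|=4: {0,2,3,4}:1  {1,4,5,6}:4  {2,3,4,6}:4  {3,4,5,6}:6
  |U|=5: {0,2,3,4,6}:5  {1,3,4,5,6}:10  {2,3,4,5,6}:10
  start at 0(c): 20
  start at 1(y): 15
sum over floor = 35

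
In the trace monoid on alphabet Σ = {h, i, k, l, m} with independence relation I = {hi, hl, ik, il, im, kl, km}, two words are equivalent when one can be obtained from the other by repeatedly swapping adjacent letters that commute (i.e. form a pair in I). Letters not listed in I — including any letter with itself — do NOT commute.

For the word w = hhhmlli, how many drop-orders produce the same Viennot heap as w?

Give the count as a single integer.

piece 0:h — minimal
piece 1:h rests on {0:h}
piece 2:h rests on {1:h}
piece 3:m rests on {2:h}
piece 4:l rests on {3:m}
piece 5:l rests on {4:l}
piece 6:i — minimal
minimal pieces: {0:h, 6:i}
ways to finish when only these pieces remain (= sum over removing one remaining piece with nothing left below it):
  1 left: {5}→1  {6}→1
  2 left: {4,5}→1  {5,6}→2
  3 left: {3,4,5}→1  {4,5,6}→3
  4 left: {2,3,4,5}→1  {3,4,5,6}→4
  5 left: {1,2,3,4,5}→1  {2,3,4,5,6}→5
  placing 0:h first → 6 extensions
  placing 6:i first → 1 extensions
total linear extensions = 7

7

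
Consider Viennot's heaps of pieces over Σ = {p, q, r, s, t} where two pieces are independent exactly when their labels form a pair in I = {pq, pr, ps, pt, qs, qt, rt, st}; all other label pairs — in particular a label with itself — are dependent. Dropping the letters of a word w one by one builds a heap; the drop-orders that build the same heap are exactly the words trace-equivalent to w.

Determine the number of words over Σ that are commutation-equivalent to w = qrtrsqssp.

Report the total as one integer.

drop 0:q onto floor
drop 1:r onto {0:q}
drop 2:t onto floor
drop 3:r onto {1:r}
drop 4:s onto {3:r}
drop 5:q onto {3:r}
drop 6:s onto {4:s}
drop 7:s onto {6:s}
drop 8:p onto floor
ground layer = {0:q, 2:t, 8:p}
drop-orders for the pieces not yet dropped (sum over which currently-grounded one goes next):
  1 to go: {2} 1  {5} 1  {7} 1  {8} 1
  2 to go: {2,5} 2  {2,7} 2  {2,8} 2  {5,7} 2  {5,8} 2  {6,7} 1  {7,8} 2
  3 to go: {2,5,7} 6  {2,5,8} 6  {2,6,7} 3  {2,7,8} 6  {4,6,7} 1  {5,6,7} 3  {5,7,8} 6  {6,7,8} 3
  4 to go: {2,4,6,7} 4  {2,5,6,7} 12  {2,5,7,8} 24  {2,6,7,8} 12  {4,5,6,7} 4  {4,6,7,8} 4  {5,6,7,8} 12
  5 to go: {2,4,5,6,7} 20  {2,4,6,7,8} 20  {2,5,6,7,8} 60  {3,4,5,6,7} 4  {4,5,6,7,8} 20
  6 to go: {1,3,4,5,6,7} 4  {2,3,4,5,6,7} 24  {2,4,5,6,7,8} 120  {3,4,5,6,7,8} 24
  7 to go: {0,1,3,4,5,6,7} 4  {1,2,3,4,5,6,7} 28  {1,3,4,5,6,7,8} 28  {2,3,4,5,6,7,8} 168
  if 0:q drops first: 224 orders
  if 2:t drops first: 32 orders
  if 8:p drops first: 32 orders
heap linearizations: 288

288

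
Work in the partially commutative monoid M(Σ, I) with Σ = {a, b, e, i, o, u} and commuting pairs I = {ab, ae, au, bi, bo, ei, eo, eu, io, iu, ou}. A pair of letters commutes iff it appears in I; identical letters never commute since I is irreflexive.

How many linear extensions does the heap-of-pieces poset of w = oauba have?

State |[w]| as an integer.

10

piece 0:o — minimal
piece 1:a rests on {0:o}
piece 2:u — minimal
piece 3:b rests on {2:u}
piece 4:a rests on {1:a}
minimal pieces: {0:o, 2:u}
ways to finish when only these pieces remain (= sum over removing one remaining piece with nothing left below it):
  1 left: {3}→1  {4}→1
  2 left: {1,4}→1  {2,3}→1  {3,4}→2
  3 left: {0,1,4}→1  {1,3,4}→3  {2,3,4}→3
  placing 0:o first → 6 extensions
  placing 2:u first → 4 extensions
total linear extensions = 10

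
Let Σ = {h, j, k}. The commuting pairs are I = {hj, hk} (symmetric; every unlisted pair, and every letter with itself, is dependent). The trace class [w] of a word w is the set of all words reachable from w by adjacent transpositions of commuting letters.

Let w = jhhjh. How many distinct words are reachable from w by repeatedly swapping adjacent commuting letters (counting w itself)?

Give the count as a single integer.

0(j) covers ∅
1(h) covers ∅
2(h) covers 1:h
3(j) covers 0:j
4(h) covers 2:h
floor of heap: 0:j, 1:h
completions by unplaced set U, small U first (add the entries for U minus each lowest piece of U):
  |U|=1: {3}:1  {4}:1
  |U|=2: {0,3}:1  {2,4}:1  {3,4}:2
  |U|=3: {0,3,4}:3  {1,2,4}:1  {2,3,4}:3
  start at 0(j): 4
  start at 1(h): 6
sum over floor = 10

10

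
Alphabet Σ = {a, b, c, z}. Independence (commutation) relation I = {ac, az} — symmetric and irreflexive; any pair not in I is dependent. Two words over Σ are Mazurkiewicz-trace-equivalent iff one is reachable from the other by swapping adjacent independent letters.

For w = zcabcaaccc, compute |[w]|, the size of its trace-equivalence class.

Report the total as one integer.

0(z) covers ∅
1(c) covers 0:z
2(a) covers ∅
3(b) covers 1:c, 2:a
4(c) covers 3:b
5(a) covers 3:b
6(a) covers 5:a
7(c) covers 4:c
8(c) covers 7:c
9(c) covers 8:c
floor of heap: 0:z, 2:a
completions by unplaced set U, small U first (add the entries for U minus each lowest piece of U):
  |U|=1: {6}:1  {9}:1
  |U|=2: {5,6}:1  {6,9}:2  {8,9}:1
  |U|=3: {5,6,9}:3  {6,8,9}:3  {7,8,9}:1
  |U|=4: {4,7,8,9}:1  {5,6,8,9}:6  {6,7,8,9}:4
  |U|=5: {4,6,7,8,9}:5  {5,6,7,8,9}:10
  |U|=6: {4,5,6,7,8,9}:15
  |U|=7: {3,4,5,6,7,8,9}:15
  |U|=8: {1,3,4,5,6,7,8,9}:15  {2,3,4,5,6,7,8,9}:15
  start at 0(z): 30
  start at 2(a): 15
sum over floor = 45

45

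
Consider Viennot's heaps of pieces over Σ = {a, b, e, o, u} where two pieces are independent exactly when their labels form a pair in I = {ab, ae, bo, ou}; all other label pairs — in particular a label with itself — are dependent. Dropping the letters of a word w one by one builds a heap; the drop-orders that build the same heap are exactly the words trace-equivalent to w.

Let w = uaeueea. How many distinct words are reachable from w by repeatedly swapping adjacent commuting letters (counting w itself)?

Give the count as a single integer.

0(u) covers ∅
1(a) covers 0:u
2(e) covers 0:u
3(u) covers 1:a, 2:e
4(e) covers 3:u
5(e) covers 4:e
6(a) covers 3:u
floor of heap: 0:u
completions by unplaced set U, small U first (add the entries for U minus each lowest piece of U):
  |U|=1: {5}:1  {6}:1
  |U|=2: {4,5}:1  {5,6}:2
  |U|=3: {4,5,6}:3
  |U|=4: {3,4,5,6}:3
  |U|=5: {1,3,4,5,6}:3  {2,3,4,5,6}:3
  start at 0(u): 6

6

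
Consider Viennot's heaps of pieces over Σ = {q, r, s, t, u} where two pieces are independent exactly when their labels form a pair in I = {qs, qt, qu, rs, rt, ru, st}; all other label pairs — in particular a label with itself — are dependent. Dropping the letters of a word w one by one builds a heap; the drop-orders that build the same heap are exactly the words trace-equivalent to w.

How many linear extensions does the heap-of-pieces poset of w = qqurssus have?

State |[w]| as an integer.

56

#0=q has no predecessor
#1=q depends on [0:q]
#2=u has no predecessor
#3=r depends on [1:q]
#4=s depends on [2:u]
#5=s depends on [4:s]
#6=u depends on [5:s]
#7=s depends on [6:u]
sources: [0:q, 2:u]
N(rest) = Σ N(rest − s) over sources s of rest; N(one piece) = 1:
  size 1 → [3]=1  [7]=1
  size 2 → [1,3]=1  [3,7]=2  [6,7]=1
  size 3 → [0,1,3]=1  [1,3,7]=3  [3,6,7]=3  [5,6,7]=1
  size 4 → [0,1,3,7]=4  [1,3,6,7]=6  [3,5,6,7]=4  [4,5,6,7]=1
  size 5 → [0,1,3,6,7]=10  [1,3,5,6,7]=10  [2,4,5,6,7]=1  [3,4,5,6,7]=5
  size 6 → [0,1,3,5,6,7]=20  [1,3,4,5,6,7]=15  [2,3,4,5,6,7]=6
  first=0(q) contributes 21
  first=2(u) contributes 35
|[w]| = 56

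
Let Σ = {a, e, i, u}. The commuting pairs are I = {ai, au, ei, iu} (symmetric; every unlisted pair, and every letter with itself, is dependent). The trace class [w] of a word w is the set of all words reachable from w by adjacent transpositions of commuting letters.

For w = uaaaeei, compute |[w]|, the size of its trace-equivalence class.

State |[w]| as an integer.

piece 0:u — minimal
piece 1:a — minimal
piece 2:a rests on {1:a}
piece 3:a rests on {2:a}
piece 4:e rests on {0:u, 3:a}
piece 5:e rests on {4:e}
piece 6:i — minimal
minimal pieces: {0:u, 1:a, 6:i}
ways to finish when only these pieces remain (= sum over removing one remaining piece with nothing left below it):
  1 left: {5}→1  {6}→1
  2 left: {4,5}→1  {5,6}→2
  3 left: {0,4,5}→1  {3,4,5}→1  {4,5,6}→3
  4 left: {0,3,4,5}→2  {0,4,5,6}→4  {2,3,4,5}→1  {3,4,5,6}→4
  5 left: {0,2,3,4,5}→3  {0,3,4,5,6}→10  {1,2,3,4,5}→1  {2,3,4,5,6}→5
  placing 0:u first → 6 extensions
  placing 1:a first → 18 extensions
  placing 6:i first → 4 extensions
total linear extensions = 28

28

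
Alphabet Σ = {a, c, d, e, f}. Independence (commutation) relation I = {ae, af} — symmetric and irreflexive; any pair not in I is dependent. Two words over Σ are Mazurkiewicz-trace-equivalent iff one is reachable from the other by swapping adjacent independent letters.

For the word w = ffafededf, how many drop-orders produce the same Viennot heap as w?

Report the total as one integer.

5

#0=f has no predecessor
#1=f depends on [0:f]
#2=a has no predecessor
#3=f depends on [1:f]
#4=e depends on [3:f]
#5=d depends on [2:a, 4:e]
#6=e depends on [5:d]
#7=d depends on [6:e]
#8=f depends on [7:d]
sources: [0:f, 2:a]
N(rest) = Σ N(rest − s) over sources s of rest; N(one piece) = 1:
  size 1 → [8]=1
  size 2 → [7,8]=1
  size 3 → [6,7,8]=1
  size 4 → [5,6,7,8]=1
  size 5 → [2,5,6,7,8]=1  [4,5,6,7,8]=1
  size 6 → [2,4,5,6,7,8]=2  [3,4,5,6,7,8]=1
  size 7 → [1,3,4,5,6,7,8]=1  [2,3,4,5,6,7,8]=3
  first=0(f) contributes 4
  first=2(a) contributes 1
|[w]| = 5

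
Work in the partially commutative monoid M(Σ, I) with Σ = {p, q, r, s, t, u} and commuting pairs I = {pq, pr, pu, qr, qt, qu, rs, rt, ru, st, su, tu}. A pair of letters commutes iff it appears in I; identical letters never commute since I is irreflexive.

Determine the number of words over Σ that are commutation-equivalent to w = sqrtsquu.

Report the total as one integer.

drop 0:s onto floor
drop 1:q onto {0:s}
drop 2:r onto floor
drop 3:t onto floor
drop 4:s onto {1:q}
drop 5:q onto {4:s}
drop 6:u onto floor
drop 7:u onto {6:u}
ground layer = {0:s, 2:r, 3:t, 6:u}
drop-orders for the pieces not yet dropped (sum over which currently-grounded one goes next):
  1 to go: {2} 1  {3} 1  {5} 1  {7} 1
  2 to go: {2,3} 2  {2,5} 2  {2,7} 2  {3,5} 2  {3,7} 2  {4,5} 1  {5,7} 2  {6,7} 1
  3 to go: {1,4,5} 1  {2,3,5} 6  {2,3,7} 6  {2,4,5} 3  {2,5,7} 6  {2,6,7} 3  {3,4,5} 3  {3,5,7} 6  {3,6,7} 3  {4,5,7} 3  {5,6,7} 3
  4 to go: {0,1,4,5} 1  {1,2,4,5} 4  {1,3,4,5} 4  {1,4,5,7} 4  {2,3,4,5} 12  {2,3,5,7} 24  {2,3,6,7} 12  {2,4,5,7} 12  {2,5,6,7} 12  {3,4,5,7} 12  {3,5,6,7} 12  {4,5,6,7} 6
  5 to go: {0,1,2,4,5} 5  {0,1,3,4,5} 5  {0,1,4,5,7} 5  {1,2,3,4,5} 20  {1,2,4,5,7} 20  {1,3,4,5,7} 20  {1,4,5,6,7} 10  {2,3,4,5,7} 60  {2,3,5,6,7} 60  {2,4,5,6,7} 30  {3,4,5,6,7} 30
  6 to go: {0,1,2,3,4,5} 30  {0,1,2,4,5,7} 30  {0,1,3,4,5,7} 30  {0,1,4,5,6,7} 15  {1,2,3,4,5,7} 120  {1,2,4,5,6,7} 60  {1,3,4,5,6,7} 60  {2,3,4,5,6,7} 180
  if 0:s drops first: 420 orders
  if 2:r drops first: 105 orders
  if 3:t drops first: 105 orders
  if 6:u drops first: 210 orders
heap linearizations: 840

840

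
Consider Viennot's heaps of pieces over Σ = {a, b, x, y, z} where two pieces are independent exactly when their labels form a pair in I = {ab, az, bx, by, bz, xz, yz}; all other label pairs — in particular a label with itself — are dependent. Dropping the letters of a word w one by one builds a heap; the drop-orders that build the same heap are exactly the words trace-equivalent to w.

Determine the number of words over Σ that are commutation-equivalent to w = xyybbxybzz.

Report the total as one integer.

2520

drop 0:x onto floor
drop 1:y onto {0:x}
drop 2:y onto {1:y}
drop 3:b onto floor
drop 4:b onto {3:b}
drop 5:x onto {2:y}
drop 6:y onto {5:x}
drop 7:b onto {4:b}
drop 8:z onto floor
drop 9:z onto {8:z}
ground layer = {0:x, 3:b, 8:z}
drop-orders for the pieces not yet dropped (sum over which currently-grounded one goes next):
  1 to go: {6} 1  {7} 1  {9} 1
  2 to go: {4,7} 1  {5,6} 1  {6,7} 2  {6,9} 2  {7,9} 2  {8,9} 1
  3 to go: {2,5,6} 1  {3,4,7} 1  {4,6,7} 3  {4,7,9} 3  {5,6,7} 3  {5,6,9} 3  {6,7,9} 6  {6,8,9} 3  {7,8,9} 3
  4 to go: {1,2,5,6} 1  {2,5,6,7} 4  {2,5,6,9} 4  {3,4,6,7} 4  {3,4,7,9} 4  {4,5,6,7} 6  {4,6,7,9} 12  {4,7,8,9} 6  {5,6,7,9} 12  {5,6,8,9} 6  {6,7,8,9} 12
  5 to go: {0,1,2,5,6} 1  {1,2,5,6,7} 5  {1,2,5,6,9} 5  {2,4,5,6,7} 10  {2,5,6,7,9} 20  {2,5,6,8,9} 10  {3,4,5,6,7} 10  {3,4,6,7,9} 20  {3,4,7,8,9} 10  {4,5,6,7,9} 30  {4,6,7,8,9} 30  {5,6,7,8,9} 30
  6 to go: {0,1,2,5,6,7} 6  {0,1,2,5,6,9} 6  {1,2,4,5,6,7} 15  {1,2,5,6,7,9} 30  {1,2,5,6,8,9} 15  {2,3,4,5,6,7} 20  {2,4,5,6,7,9} 60  {2,5,6,7,8,9} 60  {3,4,5,6,7,9} 60  {3,4,6,7,8,9} 60  {4,5,6,7,8,9} 90
  7 to go: {0,1,2,4,5,6,7} 21  {0,1,2,5,6,7,9} 42  {0,1,2,5,6,8,9} 21  {1,2,3,4,5,6,7} 35  {1,2,4,5,6,7,9} 105  {1,2,5,6,7,8,9} 105  {2,3,4,5,6,7,9} 140  {2,4,5,6,7,8,9} 210  {3,4,5,6,7,8,9} 210
  8 to go: {0,1,2,3,4,5,6,7} 56  {0,1,2,4,5,6,7,9} 168  {0,1,2,5,6,7,8,9} 168  {1,2,3,4,5,6,7,9} 280  {1,2,4,5,6,7,8,9} 420  {2,3,4,5,6,7,8,9} 560
  if 0:x drops first: 1260 orders
  if 3:b drops first: 756 orders
  if 8:z drops first: 504 orders
heap linearizations: 2520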